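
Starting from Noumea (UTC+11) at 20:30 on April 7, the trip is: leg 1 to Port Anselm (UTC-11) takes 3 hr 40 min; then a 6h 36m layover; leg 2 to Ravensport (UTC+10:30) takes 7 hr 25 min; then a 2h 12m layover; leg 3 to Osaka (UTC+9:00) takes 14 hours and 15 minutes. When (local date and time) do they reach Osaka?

04:38 on Apr 9

Convert departure to UTC: 20:30 − 11:00 = 09:30 UTC on Apr 7.
Add 3 hours and 40 minutes leg 1 → 13:10 UTC.
Add 6 hours and 36 minutes layover in Port Anselm → 19:46 UTC.
Add 7 hours 25 minutes leg 2 → 03:11 UTC (Apr 8).
Add 2 hours and 12 minutes layover in Ravensport → 05:23 UTC.
Add 14 hours and 15 minutes leg 3 → 19:38 UTC.
Osaka is UTC+9:00, so local arrival = 19:38 + 9:00 = 04:38 on Apr 9.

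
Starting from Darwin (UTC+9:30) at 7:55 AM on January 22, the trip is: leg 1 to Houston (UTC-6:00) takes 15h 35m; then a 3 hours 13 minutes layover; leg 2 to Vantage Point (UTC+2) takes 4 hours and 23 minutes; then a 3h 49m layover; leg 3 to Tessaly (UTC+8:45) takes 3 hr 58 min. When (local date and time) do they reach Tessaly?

2:08 PM on Jan 23

Convert departure to UTC: 7:55 AM − 9:30 = 10:25 PM UTC on Jan 21.
Add 15 hours 35 minutes leg 1 → 2:00 PM UTC (Jan 22).
Add 3 hours and 13 minutes layover in Houston → 5:13 PM UTC.
Add 4 hours 23 minutes leg 2 → 9:36 PM UTC.
Add 3 hours 49 minutes layover in Vantage Point → 1:25 AM UTC (Jan 23).
Add 3 hours and 58 minutes leg 3 → 5:23 AM UTC.
Tessaly is UTC+8:45, so local arrival = 5:23 AM + 8:45 = 2:08 PM on Jan 23.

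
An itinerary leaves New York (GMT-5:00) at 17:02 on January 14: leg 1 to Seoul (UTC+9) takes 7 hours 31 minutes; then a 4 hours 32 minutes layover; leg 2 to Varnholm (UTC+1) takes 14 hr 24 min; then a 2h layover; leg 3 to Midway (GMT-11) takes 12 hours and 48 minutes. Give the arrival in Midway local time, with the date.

04:17 on January 16

Convert departure to UTC: 17:02 + 5:00 = 22:02 UTC on Jan 14.
Add 7 hours and 31 minutes leg 1 → 05:33 UTC (Jan 15).
Add 4 hours 32 minutes layover in Seoul → 10:05 UTC.
Add 14 hours and 24 minutes leg 2 → 00:29 UTC (Jan 16).
Add 2 hours layover in Varnholm → 02:29 UTC.
Add 12 hours 48 minutes leg 3 → 15:17 UTC.
Midway is UTC−11:00, so local arrival = 15:17 − 11:00 = 04:17 on Jan 16.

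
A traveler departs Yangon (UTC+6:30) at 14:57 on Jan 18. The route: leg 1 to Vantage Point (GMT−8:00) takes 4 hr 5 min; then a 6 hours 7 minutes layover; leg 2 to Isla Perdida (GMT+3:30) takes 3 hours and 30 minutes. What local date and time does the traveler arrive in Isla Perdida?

Convert departure to UTC: 14:57 − 6:30 = 08:27 UTC on Jan 18.
Add 4 hours and 5 minutes leg 1 → 12:32 UTC.
Add 6 hours and 7 minutes layover in Vantage Point → 18:39 UTC.
Add 3 hours 30 minutes leg 2 → 22:09 UTC.
Isla Perdida is UTC+3:30, so local arrival = 22:09 + 3:30 = 01:39 on Jan 19.

01:39 on Jan 19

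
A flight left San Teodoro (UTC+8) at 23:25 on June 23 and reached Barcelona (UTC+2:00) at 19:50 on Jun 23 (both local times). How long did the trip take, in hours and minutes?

2 hours 25 minutes

Departure in UTC: 23:25 − 8:00 = 15:25 on Jun 23.
Arrival in UTC: 19:50 − 2:00 = 17:50 on Jun 23.
Elapsed = 17:50 − 15:25 = 2 hours 25 minutes.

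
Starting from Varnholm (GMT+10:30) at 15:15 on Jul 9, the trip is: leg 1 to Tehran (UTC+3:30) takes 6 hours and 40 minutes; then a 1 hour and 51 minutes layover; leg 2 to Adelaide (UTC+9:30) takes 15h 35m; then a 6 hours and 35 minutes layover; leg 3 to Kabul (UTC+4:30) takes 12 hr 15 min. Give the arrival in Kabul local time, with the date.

Convert departure to UTC: 15:15 − 10:30 = 04:45 UTC on Jul 9.
Add 6 hours and 40 minutes leg 1 → 11:25 UTC.
Add 1 hour 51 minutes layover in Tehran → 13:16 UTC.
Add 15 hours 35 minutes leg 2 → 04:51 UTC (Jul 10).
Add 6 hours 35 minutes layover in Adelaide → 11:26 UTC.
Add 12 hours and 15 minutes leg 3 → 23:41 UTC.
Kabul is UTC+4:30, so local arrival = 23:41 + 4:30 = 04:11 on Jul 11.

04:11 on July 11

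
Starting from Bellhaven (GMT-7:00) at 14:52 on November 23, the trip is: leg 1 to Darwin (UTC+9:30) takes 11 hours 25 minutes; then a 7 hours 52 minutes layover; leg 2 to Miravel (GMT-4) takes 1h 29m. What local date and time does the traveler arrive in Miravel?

14:38 on November 24

Convert departure to UTC: 14:52 + 7:00 = 21:52 UTC on Nov 23.
Add 11 hours and 25 minutes leg 1 → 09:17 UTC (Nov 24).
Add 7 hours and 52 minutes layover in Darwin → 17:09 UTC.
Add 1 hour and 29 minutes leg 2 → 18:38 UTC.
Miravel is UTC−4:00, so local arrival = 18:38 − 4:00 = 14:38 on Nov 24.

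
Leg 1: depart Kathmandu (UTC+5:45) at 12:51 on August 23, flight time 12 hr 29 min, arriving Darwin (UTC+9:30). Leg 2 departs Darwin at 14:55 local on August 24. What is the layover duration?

Convert departure to UTC: 12:51 − 5:45 = 07:06 UTC on Aug 23.
Add 12 hours 29 minutes flight time → 19:35 UTC.
Darwin is UTC+9:30, so local arrival = 19:35 + 9:30 = 05:05 on Aug 24.
Layover = 14:55 − 05:05 = 9 hours 50 minutes.

9 hours 50 minutes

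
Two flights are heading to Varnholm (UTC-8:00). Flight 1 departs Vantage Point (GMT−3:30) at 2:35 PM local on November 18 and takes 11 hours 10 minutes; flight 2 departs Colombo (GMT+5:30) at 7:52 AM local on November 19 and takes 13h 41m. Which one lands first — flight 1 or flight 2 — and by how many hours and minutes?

the first, by 10 hours 48 minutes

Flight 1 in UTC: 2:35 PM + 3:30 = 6:05 PM on Nov 18.
+11 hours 10 minutes → arrive 5:15 AM UTC on Nov 19.
Flight 2 in UTC: 7:52 AM − 5:30 = 2:22 AM on Nov 19.
+13 hours 41 minutes → arrive 4:03 PM UTC on Nov 19.
Flight 1 lands earlier by 10 hours 48 minutes.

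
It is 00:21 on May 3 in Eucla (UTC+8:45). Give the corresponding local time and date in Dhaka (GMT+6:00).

21:36 on May 2

Dhaka is 2:45 behind Eucla.
Shift by the zone difference: 00:21 − 2:45 = 21:36 on May 2 in Dhaka.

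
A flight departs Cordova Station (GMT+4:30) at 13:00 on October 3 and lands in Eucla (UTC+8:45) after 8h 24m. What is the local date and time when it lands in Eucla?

01:39 on Oct 4

Convert departure to UTC: 13:00 − 4:30 = 08:30 UTC on Oct 3.
Add 8 hours 24 minutes travel time → 16:54 UTC.
Eucla is UTC+8:45, so local arrival = 16:54 + 8:45 = 01:39 on Oct 4.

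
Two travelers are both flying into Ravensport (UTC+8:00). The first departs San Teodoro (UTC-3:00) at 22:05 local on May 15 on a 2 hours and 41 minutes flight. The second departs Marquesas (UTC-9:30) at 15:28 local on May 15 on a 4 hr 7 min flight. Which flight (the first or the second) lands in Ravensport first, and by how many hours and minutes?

the first, by 1 hour 19 minutes

Flight 1 in UTC: 22:05 + 3:00 = 01:05 on May 16.
+2 hours 41 minutes → arrive 03:46 UTC on May 16.
Flight 2 in UTC: 15:28 + 9:30 = 00:58 on May 16.
+4 hours and 7 minutes → arrive 05:05 UTC on May 16.
Flight 1 lands earlier by 1 hour 19 minutes.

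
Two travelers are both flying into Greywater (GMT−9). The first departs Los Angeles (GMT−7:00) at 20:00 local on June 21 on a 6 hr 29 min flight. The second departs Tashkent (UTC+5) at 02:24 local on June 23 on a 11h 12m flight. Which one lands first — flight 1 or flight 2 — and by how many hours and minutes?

the first, by 23 hours 7 minutes

Flight 1 in UTC: 20:00 + 7:00 = 03:00 on Jun 22.
+6 hours 29 minutes → arrive 09:29 UTC on Jun 22.
Flight 2 in UTC: 02:24 − 5:00 = 21:24 on Jun 22.
+11 hours 12 minutes → arrive 08:36 UTC on Jun 23.
Flight 1 lands earlier by 23 hours 7 minutes.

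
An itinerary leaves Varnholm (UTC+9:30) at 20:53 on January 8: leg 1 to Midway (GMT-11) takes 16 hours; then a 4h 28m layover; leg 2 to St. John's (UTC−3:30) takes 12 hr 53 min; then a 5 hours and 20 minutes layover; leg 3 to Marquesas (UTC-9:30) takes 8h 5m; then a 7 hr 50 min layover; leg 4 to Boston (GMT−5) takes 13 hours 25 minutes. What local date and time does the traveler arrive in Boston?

Convert departure to UTC: 20:53 − 9:30 = 11:23 UTC on Jan 8.
Add 16 hours leg 1 → 03:23 UTC (Jan 9).
Add 4 hours and 28 minutes layover in Midway → 07:51 UTC.
Add 12 hours 53 minutes leg 2 → 20:44 UTC.
Add 5 hours and 20 minutes layover in St. John's → 02:04 UTC (Jan 10).
Add 8 hours and 5 minutes leg 3 → 10:09 UTC.
Add 7 hours 50 minutes layover in Marquesas → 17:59 UTC.
Add 13 hours and 25 minutes leg 4 → 07:24 UTC (Jan 11).
Boston is UTC−5:00, so local arrival = 07:24 − 5:00 = 02:24 on Jan 11.

02:24 on January 11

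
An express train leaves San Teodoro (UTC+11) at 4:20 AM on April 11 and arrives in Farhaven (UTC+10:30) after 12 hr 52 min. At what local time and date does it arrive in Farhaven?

4:42 PM on Apr 11

Convert departure to UTC: 4:20 AM − 11:00 = 5:20 PM UTC on Apr 10.
Add 12 hours 52 minutes travel time → 6:12 AM UTC (Apr 11).
Farhaven is UTC+10:30, so local arrival = 6:12 AM + 10:30 = 4:42 PM on Apr 11.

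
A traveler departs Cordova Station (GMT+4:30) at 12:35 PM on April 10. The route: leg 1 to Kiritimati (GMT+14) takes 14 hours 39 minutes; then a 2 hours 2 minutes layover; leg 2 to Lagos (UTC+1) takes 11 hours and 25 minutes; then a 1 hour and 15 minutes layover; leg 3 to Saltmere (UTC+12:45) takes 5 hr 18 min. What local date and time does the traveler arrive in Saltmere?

7:29 AM on Apr 12

Convert departure to UTC: 12:35 PM − 4:30 = 8:05 AM UTC on Apr 10.
Add 14 hours and 39 minutes leg 1 → 10:44 PM UTC.
Add 2 hours 2 minutes layover in Kiritimati → 12:46 AM UTC (Apr 11).
Add 11 hours and 25 minutes leg 2 → 12:11 PM UTC.
Add 1 hour and 15 minutes layover in Lagos → 1:26 PM UTC.
Add 5 hours 18 minutes leg 3 → 6:44 PM UTC.
Saltmere is UTC+12:45, so local arrival = 6:44 PM + 12:45 = 7:29 AM on Apr 12.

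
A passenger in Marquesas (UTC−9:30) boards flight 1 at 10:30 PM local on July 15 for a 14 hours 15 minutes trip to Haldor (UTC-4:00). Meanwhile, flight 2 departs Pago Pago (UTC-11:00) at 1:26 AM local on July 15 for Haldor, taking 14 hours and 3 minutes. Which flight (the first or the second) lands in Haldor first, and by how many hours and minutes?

the second, by 19 hours 46 minutes

Flight 1 in UTC: 10:30 PM + 9:30 = 8:00 AM on Jul 16.
+14 hours 15 minutes → arrive 10:15 PM UTC on Jul 16.
Flight 2 in UTC: 1:26 AM + 11:00 = 12:26 PM on Jul 15.
+14 hours and 3 minutes → arrive 2:29 AM UTC on Jul 16.
Flight 2 lands earlier by 19 hours 46 minutes.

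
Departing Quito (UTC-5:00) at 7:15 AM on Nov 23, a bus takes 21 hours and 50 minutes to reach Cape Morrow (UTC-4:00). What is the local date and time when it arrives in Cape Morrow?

6:05 AM on November 24

Convert departure to UTC: 7:15 AM + 5:00 = 12:15 PM UTC on Nov 23.
Add 21 hours and 50 minutes travel time → 10:05 AM UTC (Nov 24).
Cape Morrow is UTC−4:00, so local arrival = 10:05 AM − 4:00 = 6:05 AM on Nov 24.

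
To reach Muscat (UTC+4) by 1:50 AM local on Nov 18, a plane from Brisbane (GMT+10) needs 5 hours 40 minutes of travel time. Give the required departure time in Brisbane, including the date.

Target arrival in UTC: 1:50 AM − 4:00 = 9:50 PM on Nov 17.
Subtract 5 hours 40 minutes → departure 4:10 PM UTC on Nov 17.
Brisbane is UTC+10:00: 4:10 PM + 10:00 = 2:10 AM on Nov 18.

2:10 AM on November 18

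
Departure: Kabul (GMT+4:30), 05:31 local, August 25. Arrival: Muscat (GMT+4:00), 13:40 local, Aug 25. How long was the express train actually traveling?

8 hours 39 minutes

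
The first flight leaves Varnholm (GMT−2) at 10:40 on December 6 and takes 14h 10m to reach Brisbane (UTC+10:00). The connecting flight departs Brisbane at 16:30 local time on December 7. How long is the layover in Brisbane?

Convert departure to UTC: 10:40 + 2:00 = 12:40 UTC on Dec 6.
Add 14 hours 10 minutes flight time → 02:50 UTC (Dec 7).
Brisbane is UTC+10:00, so local arrival = 02:50 + 10:00 = 12:50 on Dec 7.
Layover = 16:30 − 12:50 = 3 hours 40 minutes.

3 hours 40 minutes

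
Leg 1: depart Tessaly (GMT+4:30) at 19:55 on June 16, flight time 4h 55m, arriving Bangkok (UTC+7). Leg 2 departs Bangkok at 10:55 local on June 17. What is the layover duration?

7 hours 35 minutes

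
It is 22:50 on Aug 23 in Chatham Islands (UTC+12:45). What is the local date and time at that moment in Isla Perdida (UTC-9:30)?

00:35 on Aug 23

In UTC: 22:50 − 12:45 = 10:05 on Aug 23.
Isla Perdida is UTC−9:30: 10:05 − 9:30 = 00:35 on Aug 23.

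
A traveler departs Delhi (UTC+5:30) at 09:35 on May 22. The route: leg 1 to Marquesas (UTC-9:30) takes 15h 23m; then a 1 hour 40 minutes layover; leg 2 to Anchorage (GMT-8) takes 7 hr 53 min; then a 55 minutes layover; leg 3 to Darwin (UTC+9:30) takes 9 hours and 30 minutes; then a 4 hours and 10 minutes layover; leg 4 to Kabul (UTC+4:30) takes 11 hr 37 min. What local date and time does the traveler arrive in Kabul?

Convert departure to UTC: 09:35 − 5:30 = 04:05 UTC on May 22.
Add 15 hours and 23 minutes leg 1 → 19:28 UTC.
Add 1 hour 40 minutes layover in Marquesas → 21:08 UTC.
Add 7 hours and 53 minutes leg 2 → 05:01 UTC (May 23).
Add 55 minutes layover in Anchorage → 05:56 UTC.
Add 9 hours and 30 minutes leg 3 → 15:26 UTC.
Add 4 hours and 10 minutes layover in Darwin → 19:36 UTC.
Add 11 hours and 37 minutes leg 4 → 07:13 UTC (May 24).
Kabul is UTC+4:30, so local arrival = 07:13 + 4:30 = 11:43 on May 24.

11:43 on May 24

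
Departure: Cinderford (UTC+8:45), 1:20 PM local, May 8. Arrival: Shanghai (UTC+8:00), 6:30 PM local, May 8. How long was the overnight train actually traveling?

Shanghai is 0:45 behind Cinderford.
Clock-face elapsed time (ignoring zones) is 5 hours 10 minutes.
Actual elapsed = 5 hours 10 minutes + 0:45 = 5 hours 55 minutes.

5 hours 55 minutes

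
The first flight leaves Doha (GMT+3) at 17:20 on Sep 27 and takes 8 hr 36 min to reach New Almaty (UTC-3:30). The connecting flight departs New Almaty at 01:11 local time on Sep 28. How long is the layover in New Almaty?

5 hours 45 minutes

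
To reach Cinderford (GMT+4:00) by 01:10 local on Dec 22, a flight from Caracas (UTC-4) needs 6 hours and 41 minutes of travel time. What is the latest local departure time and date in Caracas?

10:29 on December 21

Target arrival in UTC: 01:10 − 4:00 = 21:10 on Dec 21.
Subtract 6 hours and 41 minutes → departure 14:29 UTC on Dec 21.
Caracas is UTC−4:00: 14:29 − 4:00 = 10:29 on Dec 21.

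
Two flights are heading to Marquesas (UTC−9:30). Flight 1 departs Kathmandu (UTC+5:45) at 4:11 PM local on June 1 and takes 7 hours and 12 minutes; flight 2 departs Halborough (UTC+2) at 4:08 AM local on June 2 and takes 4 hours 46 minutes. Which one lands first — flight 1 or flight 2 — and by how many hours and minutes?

the first, by 13 hours 16 minutes

Flight 1 in UTC: 4:11 PM − 5:45 = 10:26 AM on Jun 1.
+7 hours and 12 minutes → arrive 5:38 PM UTC on Jun 1.
Flight 2 in UTC: 4:08 AM − 2:00 = 2:08 AM on Jun 2.
+4 hours 46 minutes → arrive 6:54 AM UTC on Jun 2.
Flight 1 lands earlier by 13 hours 16 minutes.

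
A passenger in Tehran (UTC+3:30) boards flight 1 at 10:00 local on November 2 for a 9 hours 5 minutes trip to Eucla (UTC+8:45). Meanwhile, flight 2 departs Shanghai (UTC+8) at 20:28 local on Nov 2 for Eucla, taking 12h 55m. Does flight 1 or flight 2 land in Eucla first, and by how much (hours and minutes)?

Flight 1 in UTC: 10:00 − 3:30 = 06:30 on Nov 2.
+9 hours and 5 minutes → arrive 15:35 UTC on Nov 2.
Flight 2 in UTC: 20:28 − 8:00 = 12:28 on Nov 2.
+12 hours and 55 minutes → arrive 01:23 UTC on Nov 3.
Flight 1 lands earlier by 9 hours 48 minutes.

the first, by 9 hours 48 minutes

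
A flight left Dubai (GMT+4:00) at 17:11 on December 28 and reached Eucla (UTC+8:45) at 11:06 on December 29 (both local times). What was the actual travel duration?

Departure in UTC: 17:11 − 4:00 = 13:11 on Dec 28.
Arrival in UTC: 11:06 − 8:45 = 02:21 on Dec 29.
Elapsed = 02:21 − 13:11 (+1 day) = 13 hours 10 minutes.

13 hours 10 minutes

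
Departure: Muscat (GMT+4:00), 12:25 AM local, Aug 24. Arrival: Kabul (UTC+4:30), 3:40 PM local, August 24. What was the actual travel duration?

14 hours 45 minutes

Departure in UTC: 12:25 AM − 4:00 = 8:25 PM on Aug 23.
Arrival in UTC: 3:40 PM − 4:30 = 11:10 AM on Aug 24.
Elapsed = 11:10 AM − 8:25 PM (+1 day) = 14 hours 45 minutes.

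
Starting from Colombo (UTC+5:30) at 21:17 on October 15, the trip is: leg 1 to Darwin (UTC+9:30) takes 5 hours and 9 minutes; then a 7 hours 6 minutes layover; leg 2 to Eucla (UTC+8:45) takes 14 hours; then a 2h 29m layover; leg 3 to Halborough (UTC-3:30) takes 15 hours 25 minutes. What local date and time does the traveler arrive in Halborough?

08:26 on Oct 17

Convert departure to UTC: 21:17 − 5:30 = 15:47 UTC on Oct 15.
Add 5 hours 9 minutes leg 1 → 20:56 UTC.
Add 7 hours 6 minutes layover in Darwin → 04:02 UTC (Oct 16).
Add 14 hours leg 2 → 18:02 UTC.
Add 2 hours 29 minutes layover in Eucla → 20:31 UTC.
Add 15 hours 25 minutes leg 3 → 11:56 UTC (Oct 17).
Halborough is UTC−3:30, so local arrival = 11:56 − 3:30 = 08:26 on Oct 17.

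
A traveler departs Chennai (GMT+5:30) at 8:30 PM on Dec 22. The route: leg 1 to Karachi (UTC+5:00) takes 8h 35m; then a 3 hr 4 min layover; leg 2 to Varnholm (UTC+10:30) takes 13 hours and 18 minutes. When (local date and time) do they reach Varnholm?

Convert departure to UTC: 8:30 PM − 5:30 = 3:00 PM UTC on Dec 22.
Add 8 hours and 35 minutes leg 1 → 11:35 PM UTC.
Add 3 hours and 4 minutes layover in Karachi → 2:39 AM UTC (Dec 23).
Add 13 hours and 18 minutes leg 2 → 3:57 PM UTC.
Varnholm is UTC+10:30, so local arrival = 3:57 PM + 10:30 = 2:27 AM on Dec 24.

2:27 AM on Dec 24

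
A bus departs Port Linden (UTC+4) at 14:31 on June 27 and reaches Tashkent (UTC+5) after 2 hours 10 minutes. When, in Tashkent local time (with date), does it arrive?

Convert departure to UTC: 14:31 − 4:00 = 10:31 UTC on Jun 27.
Add 2 hours and 10 minutes travel time → 12:41 UTC.
Tashkent is UTC+5:00, so local arrival = 12:41 + 5:00 = 17:41 on Jun 27.

17:41 on Jun 27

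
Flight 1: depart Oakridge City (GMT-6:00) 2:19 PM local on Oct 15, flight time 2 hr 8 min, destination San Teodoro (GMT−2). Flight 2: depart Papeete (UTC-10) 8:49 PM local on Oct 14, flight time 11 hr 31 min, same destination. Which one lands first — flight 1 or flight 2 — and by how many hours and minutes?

Flight 1 in UTC: 2:19 PM + 6:00 = 8:19 PM on Oct 15.
+2 hours and 8 minutes → arrive 10:27 PM UTC on Oct 15.
Flight 2 in UTC: 8:49 PM + 10:00 = 6:49 AM on Oct 15.
+11 hours and 31 minutes → arrive 6:20 PM UTC on Oct 15.
Flight 2 lands earlier by 4 hours 7 minutes.

the second, by 4 hours 7 minutes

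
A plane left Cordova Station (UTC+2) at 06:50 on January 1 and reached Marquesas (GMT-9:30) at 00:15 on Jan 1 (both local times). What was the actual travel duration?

4 hours 55 minutes

Departure in UTC: 06:50 − 2:00 = 04:50 on Jan 1.
Arrival in UTC: 00:15 + 9:30 = 09:45 on Jan 1.
Elapsed = 09:45 − 04:50 = 4 hours 55 minutes.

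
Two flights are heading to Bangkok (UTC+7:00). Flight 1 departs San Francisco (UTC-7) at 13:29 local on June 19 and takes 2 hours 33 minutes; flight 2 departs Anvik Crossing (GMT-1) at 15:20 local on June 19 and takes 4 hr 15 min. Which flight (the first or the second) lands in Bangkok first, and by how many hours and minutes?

Flight 1 in UTC: 13:29 + 7:00 = 20:29 on Jun 19.
+2 hours 33 minutes → arrive 23:02 UTC on Jun 19.
Flight 2 in UTC: 15:20 + 1:00 = 16:20 on Jun 19.
+4 hours and 15 minutes → arrive 20:35 UTC on Jun 19.
Flight 2 lands earlier by 2 hours 27 minutes.

the second, by 2 hours 27 minutes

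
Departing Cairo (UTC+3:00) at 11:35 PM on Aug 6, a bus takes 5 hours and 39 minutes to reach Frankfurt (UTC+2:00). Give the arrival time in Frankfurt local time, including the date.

4:14 AM on August 7

Frankfurt is 1:00 behind Cairo.
After 5 hours and 39 minutes it is 5:14 AM (Aug 7) in Cairo.
Shift by the zone difference: 5:14 AM − 1:00 = 4:14 AM on Aug 7 in Frankfurt.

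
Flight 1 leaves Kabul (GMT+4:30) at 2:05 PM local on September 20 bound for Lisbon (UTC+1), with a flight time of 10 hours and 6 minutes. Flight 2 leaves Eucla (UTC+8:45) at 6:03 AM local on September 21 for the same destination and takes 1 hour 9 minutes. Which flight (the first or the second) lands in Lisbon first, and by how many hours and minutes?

Flight 1 in UTC: 2:05 PM − 4:30 = 9:35 AM on Sep 20.
+10 hours 6 minutes → arrive 7:41 PM UTC on Sep 20.
Flight 2 in UTC: 6:03 AM − 8:45 = 9:18 PM on Sep 20.
+1 hour 9 minutes → arrive 10:27 PM UTC on Sep 20.
Flight 1 lands earlier by 2 hours 46 minutes.

the first, by 2 hours 46 minutes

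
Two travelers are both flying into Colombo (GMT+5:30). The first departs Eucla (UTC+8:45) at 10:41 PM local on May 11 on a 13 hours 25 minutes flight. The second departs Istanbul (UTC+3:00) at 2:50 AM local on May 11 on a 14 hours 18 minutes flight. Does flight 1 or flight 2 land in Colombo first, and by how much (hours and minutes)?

the second, by 13 hours 13 minutes

Flight 1 in UTC: 10:41 PM − 8:45 = 1:56 PM on May 11.
+13 hours and 25 minutes → arrive 3:21 AM UTC on May 12.
Flight 2 in UTC: 2:50 AM − 3:00 = 11:50 PM on May 10.
+14 hours and 18 minutes → arrive 2:08 PM UTC on May 11.
Flight 2 lands earlier by 13 hours 13 minutes.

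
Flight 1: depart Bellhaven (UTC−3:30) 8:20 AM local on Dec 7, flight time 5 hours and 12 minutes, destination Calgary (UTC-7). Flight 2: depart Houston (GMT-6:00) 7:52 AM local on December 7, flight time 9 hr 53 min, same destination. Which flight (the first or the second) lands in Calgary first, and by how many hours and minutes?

Flight 1 in UTC: 8:20 AM + 3:30 = 11:50 AM on Dec 7.
+5 hours 12 minutes → arrive 5:02 PM UTC on Dec 7.
Flight 2 in UTC: 7:52 AM + 6:00 = 1:52 PM on Dec 7.
+9 hours 53 minutes → arrive 11:45 PM UTC on Dec 7.
Flight 1 lands earlier by 6 hours 43 minutes.

the first, by 6 hours 43 minutes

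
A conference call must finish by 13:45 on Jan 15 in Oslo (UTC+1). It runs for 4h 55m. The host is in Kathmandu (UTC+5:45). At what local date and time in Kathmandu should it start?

Target end time in UTC: 13:45 − 1:00 = 12:45 on Jan 15.
Subtract 4 hours 55 minutes → start 07:50 UTC on Jan 15.
Kathmandu is UTC+5:45: 07:50 + 5:45 = 13:35 on Jan 15.

13:35 on Jan 15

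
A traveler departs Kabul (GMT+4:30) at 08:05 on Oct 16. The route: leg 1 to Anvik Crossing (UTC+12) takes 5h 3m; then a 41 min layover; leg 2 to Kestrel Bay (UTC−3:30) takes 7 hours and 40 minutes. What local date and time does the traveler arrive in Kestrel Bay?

13:29 on Oct 16

Convert departure to UTC: 08:05 − 4:30 = 03:35 UTC on Oct 16.
Add 5 hours and 3 minutes leg 1 → 08:38 UTC.
Add 41 minutes layover in Anvik Crossing → 09:19 UTC.
Add 7 hours and 40 minutes leg 2 → 16:59 UTC.
Kestrel Bay is UTC−3:30, so local arrival = 16:59 − 3:30 = 13:29 on Oct 16.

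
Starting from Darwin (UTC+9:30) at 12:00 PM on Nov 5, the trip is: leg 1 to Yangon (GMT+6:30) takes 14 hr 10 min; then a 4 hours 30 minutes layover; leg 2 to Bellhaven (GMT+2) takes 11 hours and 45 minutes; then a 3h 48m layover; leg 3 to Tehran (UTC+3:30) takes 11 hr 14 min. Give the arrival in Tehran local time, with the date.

Convert departure to UTC: 12:00 PM − 9:30 = 2:30 AM UTC on Nov 5.
Add 14 hours 10 minutes leg 1 → 4:40 PM UTC.
Add 4 hours 30 minutes layover in Yangon → 9:10 PM UTC.
Add 11 hours 45 minutes leg 2 → 8:55 AM UTC (Nov 6).
Add 3 hours 48 minutes layover in Bellhaven → 12:43 PM UTC.
Add 11 hours 14 minutes leg 3 → 11:57 PM UTC.
Tehran is UTC+3:30, so local arrival = 11:57 PM + 3:30 = 3:27 AM on Nov 7.

3:27 AM on November 7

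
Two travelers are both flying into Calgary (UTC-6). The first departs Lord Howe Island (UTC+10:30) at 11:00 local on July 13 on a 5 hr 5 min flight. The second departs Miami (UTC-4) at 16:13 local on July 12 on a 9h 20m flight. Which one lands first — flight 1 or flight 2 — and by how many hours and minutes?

Flight 1 in UTC: 11:00 − 10:30 = 00:30 on Jul 13.
+5 hours 5 minutes → arrive 05:35 UTC on Jul 13.
Flight 2 in UTC: 16:13 + 4:00 = 20:13 on Jul 12.
+9 hours and 20 minutes → arrive 05:33 UTC on Jul 13.
Flight 2 lands earlier by 2 minutes.

the second, by 2 minutes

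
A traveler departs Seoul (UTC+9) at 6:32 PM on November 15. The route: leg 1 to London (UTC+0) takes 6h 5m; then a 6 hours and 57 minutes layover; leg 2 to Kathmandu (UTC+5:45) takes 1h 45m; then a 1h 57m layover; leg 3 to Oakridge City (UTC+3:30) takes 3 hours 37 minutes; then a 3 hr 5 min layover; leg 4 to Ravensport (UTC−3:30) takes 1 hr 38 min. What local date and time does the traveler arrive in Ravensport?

7:06 AM on Nov 16

Convert departure to UTC: 6:32 PM − 9:00 = 9:32 AM UTC on Nov 15.
Add 6 hours 5 minutes leg 1 → 3:37 PM UTC.
Add 6 hours 57 minutes layover in London → 10:34 PM UTC.
Add 1 hour 45 minutes leg 2 → 12:19 AM UTC (Nov 16).
Add 1 hour and 57 minutes layover in Kathmandu → 2:16 AM UTC.
Add 3 hours 37 minutes leg 3 → 5:53 AM UTC.
Add 3 hours 5 minutes layover in Oakridge City → 8:58 AM UTC.
Add 1 hour 38 minutes leg 4 → 10:36 AM UTC.
Ravensport is UTC−3:30, so local arrival = 10:36 AM − 3:30 = 7:06 AM on Nov 16.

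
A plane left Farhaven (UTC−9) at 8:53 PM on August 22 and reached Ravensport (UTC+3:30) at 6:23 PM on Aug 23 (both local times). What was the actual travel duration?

9 hours

Departure in UTC: 8:53 PM + 9:00 = 5:53 AM on Aug 23.
Arrival in UTC: 6:23 PM − 3:30 = 2:53 PM on Aug 23.
Elapsed = 2:53 PM − 5:53 AM = 9 hours.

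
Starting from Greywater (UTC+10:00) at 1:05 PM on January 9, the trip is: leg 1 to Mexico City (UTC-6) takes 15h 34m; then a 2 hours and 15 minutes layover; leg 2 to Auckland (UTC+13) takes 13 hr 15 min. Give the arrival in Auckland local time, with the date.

11:09 PM on Jan 10

Convert departure to UTC: 1:05 PM − 10:00 = 3:05 AM UTC on Jan 9.
Add 15 hours 34 minutes leg 1 → 6:39 PM UTC.
Add 2 hours and 15 minutes layover in Mexico City → 8:54 PM UTC.
Add 13 hours and 15 minutes leg 2 → 10:09 AM UTC (Jan 10).
Auckland is UTC+13:00, so local arrival = 10:09 AM + 13:00 = 11:09 PM on Jan 10.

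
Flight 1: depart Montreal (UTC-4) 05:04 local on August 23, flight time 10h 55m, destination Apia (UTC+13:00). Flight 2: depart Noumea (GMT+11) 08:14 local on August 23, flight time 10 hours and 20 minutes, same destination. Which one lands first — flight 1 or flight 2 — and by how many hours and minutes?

Flight 1 in UTC: 05:04 + 4:00 = 09:04 on Aug 23.
+10 hours and 55 minutes → arrive 19:59 UTC on Aug 23.
Flight 2 in UTC: 08:14 − 11:00 = 21:14 on Aug 22.
+10 hours 20 minutes → arrive 07:34 UTC on Aug 23.
Flight 2 lands earlier by 12 hours 25 minutes.

the second, by 12 hours 25 minutes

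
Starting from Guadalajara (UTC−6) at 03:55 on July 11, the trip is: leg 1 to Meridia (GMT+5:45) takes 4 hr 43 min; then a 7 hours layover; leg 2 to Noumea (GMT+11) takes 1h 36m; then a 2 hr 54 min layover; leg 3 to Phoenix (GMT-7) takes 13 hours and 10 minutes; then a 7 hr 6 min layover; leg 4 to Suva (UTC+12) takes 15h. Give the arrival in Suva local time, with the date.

01:24 on July 14

Convert departure to UTC: 03:55 + 6:00 = 09:55 UTC on Jul 11.
Add 4 hours 43 minutes leg 1 → 14:38 UTC.
Add 7 hours layover in Meridia → 21:38 UTC.
Add 1 hour and 36 minutes leg 2 → 23:14 UTC.
Add 2 hours and 54 minutes layover in Noumea → 02:08 UTC (Jul 12).
Add 13 hours and 10 minutes leg 3 → 15:18 UTC.
Add 7 hours and 6 minutes layover in Phoenix → 22:24 UTC.
Add 15 hours leg 4 → 13:24 UTC (Jul 13).
Suva is UTC+12:00, so local arrival = 13:24 + 12:00 = 01:24 on Jul 14.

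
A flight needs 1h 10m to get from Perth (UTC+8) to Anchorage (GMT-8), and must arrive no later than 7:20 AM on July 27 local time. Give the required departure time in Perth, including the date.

Target arrival in UTC: 7:20 AM + 8:00 = 3:20 PM on Jul 27.
Subtract 1 hour and 10 minutes → departure 2:10 PM UTC on Jul 27.
Perth is UTC+8:00: 2:10 PM + 8:00 = 10:10 PM on Jul 27.

10:10 PM on Jul 27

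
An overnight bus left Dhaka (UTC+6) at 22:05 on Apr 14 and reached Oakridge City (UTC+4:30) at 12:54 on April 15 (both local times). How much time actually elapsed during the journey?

16 hours 19 minutes

Departure in UTC: 22:05 − 6:00 = 16:05 on Apr 14.
Arrival in UTC: 12:54 − 4:30 = 08:24 on Apr 15.
Elapsed = 08:24 − 16:05 (+1 day) = 16 hours 19 minutes.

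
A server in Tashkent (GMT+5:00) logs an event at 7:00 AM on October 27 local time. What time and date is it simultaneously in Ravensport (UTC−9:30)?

In UTC: 7:00 AM − 5:00 = 2:00 AM on Oct 27.
Ravensport is UTC−9:30: 2:00 AM − 9:30 = 4:30 PM on Oct 26.

4:30 PM on October 26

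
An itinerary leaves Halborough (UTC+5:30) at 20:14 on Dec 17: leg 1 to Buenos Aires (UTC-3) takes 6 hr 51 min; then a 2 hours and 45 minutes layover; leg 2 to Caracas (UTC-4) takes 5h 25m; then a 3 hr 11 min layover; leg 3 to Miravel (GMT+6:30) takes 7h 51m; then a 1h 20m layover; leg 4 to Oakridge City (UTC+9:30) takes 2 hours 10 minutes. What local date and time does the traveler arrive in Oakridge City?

05:47 on December 19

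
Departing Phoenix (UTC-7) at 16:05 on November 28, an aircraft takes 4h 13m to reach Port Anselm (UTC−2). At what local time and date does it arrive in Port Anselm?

Convert departure to UTC: 16:05 + 7:00 = 23:05 UTC on Nov 28.
Add 4 hours 13 minutes travel time → 03:18 UTC (Nov 29).
Port Anselm is UTC−2:00, so local arrival = 03:18 − 2:00 = 01:18 on Nov 29.

01:18 on November 29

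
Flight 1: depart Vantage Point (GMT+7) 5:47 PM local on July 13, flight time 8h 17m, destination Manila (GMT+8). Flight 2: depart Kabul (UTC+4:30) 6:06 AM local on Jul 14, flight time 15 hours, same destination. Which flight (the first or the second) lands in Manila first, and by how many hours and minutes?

the first, by 21 hours 32 minutes

Flight 1 in UTC: 5:47 PM − 7:00 = 10:47 AM on Jul 13.
+8 hours and 17 minutes → arrive 7:04 PM UTC on Jul 13.
Flight 2 in UTC: 6:06 AM − 4:30 = 1:36 AM on Jul 14.
+15 hours → arrive 4:36 PM UTC on Jul 14.
Flight 1 lands earlier by 21 hours 32 minutes.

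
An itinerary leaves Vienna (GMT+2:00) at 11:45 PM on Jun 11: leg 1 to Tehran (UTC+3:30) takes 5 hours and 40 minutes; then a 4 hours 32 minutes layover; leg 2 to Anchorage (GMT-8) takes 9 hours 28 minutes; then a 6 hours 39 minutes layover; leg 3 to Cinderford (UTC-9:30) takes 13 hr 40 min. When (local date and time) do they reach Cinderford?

4:14 AM on June 13

Convert departure to UTC: 11:45 PM − 2:00 = 9:45 PM UTC on Jun 11.
Add 5 hours and 40 minutes leg 1 → 3:25 AM UTC (Jun 12).
Add 4 hours and 32 minutes layover in Tehran → 7:57 AM UTC.
Add 9 hours 28 minutes leg 2 → 5:25 PM UTC.
Add 6 hours and 39 minutes layover in Anchorage → 12:04 AM UTC (Jun 13).
Add 13 hours and 40 minutes leg 3 → 1:44 PM UTC.
Cinderford is UTC−9:30, so local arrival = 1:44 PM − 9:30 = 4:14 AM on Jun 13.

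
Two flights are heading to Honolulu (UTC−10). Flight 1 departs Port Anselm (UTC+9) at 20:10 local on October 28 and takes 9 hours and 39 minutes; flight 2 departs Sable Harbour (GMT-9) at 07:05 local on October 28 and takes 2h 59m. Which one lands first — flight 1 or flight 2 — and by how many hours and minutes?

the second, by 1 hour 45 minutes

Flight 1 in UTC: 20:10 − 9:00 = 11:10 on Oct 28.
+9 hours and 39 minutes → arrive 20:49 UTC on Oct 28.
Flight 2 in UTC: 07:05 + 9:00 = 16:05 on Oct 28.
+2 hours 59 minutes → arrive 19:04 UTC on Oct 28.
Flight 2 lands earlier by 1 hour 45 minutes.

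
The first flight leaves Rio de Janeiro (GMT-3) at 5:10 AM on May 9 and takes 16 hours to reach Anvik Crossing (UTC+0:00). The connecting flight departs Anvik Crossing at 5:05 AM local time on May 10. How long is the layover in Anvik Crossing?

Convert departure to UTC: 5:10 AM + 3:00 = 8:10 AM UTC on May 9.
Add 16 hours flight time → 12:10 AM UTC (May 10).
Anvik Crossing is UTC+0, so local arrival is the same: 12:10 AM on May 10.
Layover = 5:05 AM − 12:10 AM = 4 hours 55 minutes.

4 hours 55 minutes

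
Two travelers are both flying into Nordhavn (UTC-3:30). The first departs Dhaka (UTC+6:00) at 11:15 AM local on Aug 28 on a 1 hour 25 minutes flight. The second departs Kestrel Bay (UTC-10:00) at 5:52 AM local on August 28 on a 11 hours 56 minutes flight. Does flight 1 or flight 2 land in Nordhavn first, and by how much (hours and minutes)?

the first, by 21 hours 8 minutes

Flight 1 in UTC: 11:15 AM − 6:00 = 5:15 AM on Aug 28.
+1 hour and 25 minutes → arrive 6:40 AM UTC on Aug 28.
Flight 2 in UTC: 5:52 AM + 10:00 = 3:52 PM on Aug 28.
+11 hours and 56 minutes → arrive 3:48 AM UTC on Aug 29.
Flight 1 lands earlier by 21 hours 8 minutes.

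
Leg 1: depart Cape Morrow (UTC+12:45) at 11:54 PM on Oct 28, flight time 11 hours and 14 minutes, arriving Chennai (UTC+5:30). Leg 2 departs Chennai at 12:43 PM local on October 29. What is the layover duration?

Convert departure to UTC: 11:54 PM − 12:45 = 11:09 AM UTC on Oct 28.
Add 11 hours and 14 minutes flight time → 10:23 PM UTC.
Chennai is UTC+5:30, so local arrival = 10:23 PM + 5:30 = 3:53 AM on Oct 29.
Layover = 12:43 PM − 3:53 AM = 8 hours 50 minutes.

8 hours 50 minutes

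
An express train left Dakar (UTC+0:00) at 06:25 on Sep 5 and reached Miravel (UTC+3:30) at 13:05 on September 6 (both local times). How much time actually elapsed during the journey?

27 hours 10 minutes

Departure is already UTC: 06:25 on Sep 5.
Arrival in UTC: 13:05 − 3:30 = 09:35 on Sep 6.
Elapsed = 09:35 − 06:25 (+1 day) = 27 hours 10 minutes.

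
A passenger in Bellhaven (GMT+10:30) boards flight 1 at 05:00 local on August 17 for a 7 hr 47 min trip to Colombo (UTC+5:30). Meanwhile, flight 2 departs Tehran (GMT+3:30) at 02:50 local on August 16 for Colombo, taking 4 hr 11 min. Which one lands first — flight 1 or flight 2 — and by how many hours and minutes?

the second, by 22 hours 46 minutes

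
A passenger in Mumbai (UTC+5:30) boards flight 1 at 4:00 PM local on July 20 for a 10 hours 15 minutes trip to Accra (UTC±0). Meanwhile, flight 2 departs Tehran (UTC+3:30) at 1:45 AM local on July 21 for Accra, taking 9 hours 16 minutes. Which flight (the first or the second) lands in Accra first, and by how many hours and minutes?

the first, by 10 hours 46 minutes

Flight 1 in UTC: 4:00 PM − 5:30 = 10:30 AM on Jul 20.
+10 hours and 15 minutes → arrive 8:45 PM UTC on Jul 20.
Flight 2 in UTC: 1:45 AM − 3:30 = 10:15 PM on Jul 20.
+9 hours and 16 minutes → arrive 7:31 AM UTC on Jul 21.
Flight 1 lands earlier by 10 hours 46 minutes.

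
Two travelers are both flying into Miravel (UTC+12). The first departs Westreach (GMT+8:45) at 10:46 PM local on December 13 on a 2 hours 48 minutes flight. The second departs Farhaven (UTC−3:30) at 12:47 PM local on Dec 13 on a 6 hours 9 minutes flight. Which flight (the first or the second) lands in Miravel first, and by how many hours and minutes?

the first, by 5 hours 37 minutes

Flight 1 in UTC: 10:46 PM − 8:45 = 2:01 PM on Dec 13.
+2 hours 48 minutes → arrive 4:49 PM UTC on Dec 13.
Flight 2 in UTC: 12:47 PM + 3:30 = 4:17 PM on Dec 13.
+6 hours 9 minutes → arrive 10:26 PM UTC on Dec 13.
Flight 1 lands earlier by 5 hours 37 minutes.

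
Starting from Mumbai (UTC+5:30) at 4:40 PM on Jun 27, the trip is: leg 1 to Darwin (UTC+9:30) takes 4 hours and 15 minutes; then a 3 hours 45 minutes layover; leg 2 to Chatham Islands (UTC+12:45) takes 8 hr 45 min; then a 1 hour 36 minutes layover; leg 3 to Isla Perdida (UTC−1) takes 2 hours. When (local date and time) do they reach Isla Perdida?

6:31 AM on June 28

Convert departure to UTC: 4:40 PM − 5:30 = 11:10 AM UTC on Jun 27.
Add 4 hours and 15 minutes leg 1 → 3:25 PM UTC.
Add 3 hours and 45 minutes layover in Darwin → 7:10 PM UTC.
Add 8 hours and 45 minutes leg 2 → 3:55 AM UTC (Jun 28).
Add 1 hour and 36 minutes layover in Chatham Islands → 5:31 AM UTC.
Add 2 hours leg 3 → 7:31 AM UTC.
Isla Perdida is UTC−1:00, so local arrival = 7:31 AM − 1:00 = 6:31 AM on Jun 28.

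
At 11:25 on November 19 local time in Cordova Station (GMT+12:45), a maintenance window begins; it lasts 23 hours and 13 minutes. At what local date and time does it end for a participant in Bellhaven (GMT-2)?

19:53 on November 19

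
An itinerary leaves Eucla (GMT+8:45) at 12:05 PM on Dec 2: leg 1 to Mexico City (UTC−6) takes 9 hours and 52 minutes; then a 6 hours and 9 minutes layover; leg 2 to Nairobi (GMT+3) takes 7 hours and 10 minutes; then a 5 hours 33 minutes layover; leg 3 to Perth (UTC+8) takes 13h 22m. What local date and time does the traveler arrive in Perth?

Convert departure to UTC: 12:05 PM − 8:45 = 3:20 AM UTC on Dec 2.
Add 9 hours 52 minutes leg 1 → 1:12 PM UTC.
Add 6 hours 9 minutes layover in Mexico City → 7:21 PM UTC.
Add 7 hours 10 minutes leg 2 → 2:31 AM UTC (Dec 3).
Add 5 hours and 33 minutes layover in Nairobi → 8:04 AM UTC.
Add 13 hours 22 minutes leg 3 → 9:26 PM UTC.
Perth is UTC+8:00, so local arrival = 9:26 PM + 8:00 = 5:26 AM on Dec 4.

5:26 AM on December 4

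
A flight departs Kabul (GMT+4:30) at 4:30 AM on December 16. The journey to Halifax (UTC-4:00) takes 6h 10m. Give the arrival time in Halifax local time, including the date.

2:10 AM on Dec 16

Convert departure to UTC: 4:30 AM − 4:30 = 12:00 AM UTC on Dec 16.
Add 6 hours and 10 minutes travel time → 6:10 AM UTC.
Halifax is UTC−4:00, so local arrival = 6:10 AM − 4:00 = 2:10 AM on Dec 16.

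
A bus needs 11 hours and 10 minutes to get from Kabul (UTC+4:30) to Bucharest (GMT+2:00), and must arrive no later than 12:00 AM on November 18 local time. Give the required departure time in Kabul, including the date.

3:20 PM on Nov 17

Target arrival in UTC: 12:00 AM − 2:00 = 10:00 PM on Nov 17.
Subtract 11 hours and 10 minutes → departure 10:50 AM UTC on Nov 17.
Kabul is UTC+4:30: 10:50 AM + 4:30 = 3:20 PM on Nov 17.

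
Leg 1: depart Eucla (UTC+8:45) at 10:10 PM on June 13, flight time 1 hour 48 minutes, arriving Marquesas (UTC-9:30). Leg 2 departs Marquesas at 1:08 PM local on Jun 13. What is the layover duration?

7 hours 25 minutes

Convert departure to UTC: 10:10 PM − 8:45 = 1:25 PM UTC on Jun 13.
Add 1 hour 48 minutes flight time → 3:13 PM UTC.
Marquesas is UTC−9:30, so local arrival = 3:13 PM − 9:30 = 5:43 AM on Jun 13.
Layover = 1:08 PM − 5:43 AM = 7 hours 25 minutes.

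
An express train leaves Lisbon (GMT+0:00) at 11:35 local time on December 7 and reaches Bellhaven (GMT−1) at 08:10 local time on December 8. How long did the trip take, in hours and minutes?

21 hours 35 minutes

Departure is already UTC: 11:35 on Dec 7.
Arrival in UTC: 08:10 + 1:00 = 09:10 on Dec 8.
Elapsed = 09:10 − 11:35 (+1 day) = 21 hours 35 minutes.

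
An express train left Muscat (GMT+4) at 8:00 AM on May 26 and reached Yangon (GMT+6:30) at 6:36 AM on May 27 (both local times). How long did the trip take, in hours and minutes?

Yangon is 2:30 ahead of Muscat.
Clock-face elapsed time (ignoring zones) is 22 hours 36 minutes.
Actual elapsed = 22 hours 36 minutes − 2:30 = 20 hours 6 minutes.

20 hours 6 minutes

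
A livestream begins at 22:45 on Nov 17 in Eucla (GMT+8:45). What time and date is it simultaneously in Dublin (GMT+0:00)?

In UTC: 22:45 − 8:45 = 14:00 on Nov 17.
Dublin is UTC+0, so it is 14:00 on Nov 17.

14:00 on November 17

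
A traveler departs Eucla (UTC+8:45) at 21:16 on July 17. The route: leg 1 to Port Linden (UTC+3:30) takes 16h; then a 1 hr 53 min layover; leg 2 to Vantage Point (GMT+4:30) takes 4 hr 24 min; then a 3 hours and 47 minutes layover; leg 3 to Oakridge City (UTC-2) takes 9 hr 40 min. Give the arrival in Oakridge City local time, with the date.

22:15 on Jul 18

Convert departure to UTC: 21:16 − 8:45 = 12:31 UTC on Jul 17.
Add 16 hours leg 1 → 04:31 UTC (Jul 18).
Add 1 hour 53 minutes layover in Port Linden → 06:24 UTC.
Add 4 hours 24 minutes leg 2 → 10:48 UTC.
Add 3 hours 47 minutes layover in Vantage Point → 14:35 UTC.
Add 9 hours and 40 minutes leg 3 → 00:15 UTC (Jul 19).
Oakridge City is UTC−2:00, so local arrival = 00:15 − 2:00 = 22:15 on Jul 18.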